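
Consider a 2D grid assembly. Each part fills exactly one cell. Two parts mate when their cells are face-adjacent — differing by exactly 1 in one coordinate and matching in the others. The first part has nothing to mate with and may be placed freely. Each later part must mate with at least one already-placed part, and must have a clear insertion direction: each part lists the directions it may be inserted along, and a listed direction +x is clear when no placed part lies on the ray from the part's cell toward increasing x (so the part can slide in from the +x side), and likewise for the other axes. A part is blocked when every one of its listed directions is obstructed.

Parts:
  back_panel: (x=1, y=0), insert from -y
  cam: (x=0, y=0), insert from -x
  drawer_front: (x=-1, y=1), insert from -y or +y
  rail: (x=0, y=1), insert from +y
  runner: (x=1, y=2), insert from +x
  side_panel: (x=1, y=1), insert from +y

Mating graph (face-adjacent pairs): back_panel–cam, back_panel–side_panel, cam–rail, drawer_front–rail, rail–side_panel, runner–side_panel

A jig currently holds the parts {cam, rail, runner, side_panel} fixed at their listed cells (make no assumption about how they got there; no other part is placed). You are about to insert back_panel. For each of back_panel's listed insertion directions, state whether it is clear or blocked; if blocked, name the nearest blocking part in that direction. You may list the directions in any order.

-y: ray from back_panel(1, 0) has no placed part ⇒ clear

-y: clear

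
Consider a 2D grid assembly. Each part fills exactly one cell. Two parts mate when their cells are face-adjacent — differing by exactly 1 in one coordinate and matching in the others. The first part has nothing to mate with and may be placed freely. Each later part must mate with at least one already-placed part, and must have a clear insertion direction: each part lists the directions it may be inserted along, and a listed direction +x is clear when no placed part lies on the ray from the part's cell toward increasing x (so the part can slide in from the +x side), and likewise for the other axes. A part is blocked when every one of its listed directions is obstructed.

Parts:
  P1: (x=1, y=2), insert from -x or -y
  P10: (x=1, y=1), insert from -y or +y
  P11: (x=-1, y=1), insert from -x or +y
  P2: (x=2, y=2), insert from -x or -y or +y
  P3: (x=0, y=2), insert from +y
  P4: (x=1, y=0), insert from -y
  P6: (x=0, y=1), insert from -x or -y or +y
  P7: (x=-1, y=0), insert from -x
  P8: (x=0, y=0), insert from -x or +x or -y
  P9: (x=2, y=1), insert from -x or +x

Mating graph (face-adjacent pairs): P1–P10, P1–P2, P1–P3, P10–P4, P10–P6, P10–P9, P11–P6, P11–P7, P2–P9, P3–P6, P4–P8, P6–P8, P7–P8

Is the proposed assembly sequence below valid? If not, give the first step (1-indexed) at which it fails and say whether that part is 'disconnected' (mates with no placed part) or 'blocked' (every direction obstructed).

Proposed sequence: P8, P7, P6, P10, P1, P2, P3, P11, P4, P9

Valid

1. P8@(0, 0) [-x clear] — {P8}
2. P7@(-1, 0) [-x clear] — {P7, P8}
3. P6@(0, 1) [-x clear] — {P6, P7, P8}
4. P10@(1, 1) [-y clear] — {P10, P6, P7, P8}
5. P1@(1, 2) [-x clear] — {P1, P10, P6, P7, P8}
6. P2@(2, 2) [-y clear] — {P1, P10, P2, P6, P7, P8}
7. P3@(0, 2) [+y clear] — {P1, P10, P2, P3, P6, P7, P8}
8. P11@(-1, 1) [-x clear] — {P1, P10, P11, P2, P3, P6, P7, P8}
9. P4@(1, 0) [-y clear] — {P1, P10, P11, P2, P3, P4, P6, P7, P8}
10. P9@(2, 1) [+x clear] — {P1, P10, P11, P2, P3, P4, P6, P7, P8, P9}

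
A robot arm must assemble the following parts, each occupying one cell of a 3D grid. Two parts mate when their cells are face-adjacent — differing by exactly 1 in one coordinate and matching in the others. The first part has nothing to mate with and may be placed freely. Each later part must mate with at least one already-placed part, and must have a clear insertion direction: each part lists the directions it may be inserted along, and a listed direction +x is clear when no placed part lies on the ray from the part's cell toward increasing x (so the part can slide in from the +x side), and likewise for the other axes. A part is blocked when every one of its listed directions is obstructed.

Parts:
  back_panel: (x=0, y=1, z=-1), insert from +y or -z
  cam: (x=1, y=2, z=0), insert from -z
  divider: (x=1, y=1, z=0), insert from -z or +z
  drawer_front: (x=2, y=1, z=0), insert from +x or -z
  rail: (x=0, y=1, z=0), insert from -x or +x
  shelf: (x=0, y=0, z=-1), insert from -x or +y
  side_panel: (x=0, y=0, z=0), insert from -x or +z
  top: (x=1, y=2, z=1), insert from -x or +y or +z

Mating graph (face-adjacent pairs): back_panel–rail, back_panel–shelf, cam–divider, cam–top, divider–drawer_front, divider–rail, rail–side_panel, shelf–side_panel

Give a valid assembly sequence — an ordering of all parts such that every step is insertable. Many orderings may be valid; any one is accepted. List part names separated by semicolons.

1. top@(1, 2, 1) [-x clear] — {top}
2. cam@(1, 2, 0) [-z clear] — {cam, top}
3. divider@(1, 1, 0) [-z clear] — {cam, divider, top}
4. drawer_front@(2, 1, 0) [+x clear] — {cam, divider, drawer_front, top}
5. rail@(0, 1, 0) [-x clear] — {cam, divider, drawer_front, rail, top}
6. back_panel@(0, 1, -1) [+y clear] — {back_panel, cam, divider, drawer_front, rail, top}
7. side_panel@(0, 0, 0) [-x clear] — {back_panel, cam, divider, drawer_front, rail, side_panel, top}
8. shelf@(0, 0, -1) [-x clear] — {back_panel, cam, divider, drawer_front, rail, shelf, side_panel, top}

top; cam; divider; drawer_front; rail; back_panel; side_panel; shelf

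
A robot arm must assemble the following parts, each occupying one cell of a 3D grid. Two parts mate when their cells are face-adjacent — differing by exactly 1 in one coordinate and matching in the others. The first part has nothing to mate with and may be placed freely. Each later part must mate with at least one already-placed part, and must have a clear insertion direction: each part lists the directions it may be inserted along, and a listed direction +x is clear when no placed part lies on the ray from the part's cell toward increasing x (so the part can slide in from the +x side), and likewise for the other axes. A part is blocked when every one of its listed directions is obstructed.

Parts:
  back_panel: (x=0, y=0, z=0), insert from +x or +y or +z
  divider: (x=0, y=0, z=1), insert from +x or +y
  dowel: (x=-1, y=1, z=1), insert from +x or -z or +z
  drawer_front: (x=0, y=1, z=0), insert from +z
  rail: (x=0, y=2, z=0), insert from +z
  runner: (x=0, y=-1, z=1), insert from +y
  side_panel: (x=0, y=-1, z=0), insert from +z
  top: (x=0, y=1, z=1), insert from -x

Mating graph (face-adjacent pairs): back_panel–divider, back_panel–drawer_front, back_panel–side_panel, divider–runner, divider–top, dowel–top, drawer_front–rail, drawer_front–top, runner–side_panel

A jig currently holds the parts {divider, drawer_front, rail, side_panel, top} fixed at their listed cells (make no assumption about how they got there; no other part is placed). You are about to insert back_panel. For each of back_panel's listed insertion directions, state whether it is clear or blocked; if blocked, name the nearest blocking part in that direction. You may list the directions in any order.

+x: clear; +y: blocked by drawer_front; +z: blocked by divider

+x: ray from back_panel(0, 0, 0) has no placed part ⇒ clear
+y: nearest on ray is drawer_front@(0, 1, 0) ⇒ blocked
+z: nearest on ray is divider@(0, 0, 1) ⇒ blocked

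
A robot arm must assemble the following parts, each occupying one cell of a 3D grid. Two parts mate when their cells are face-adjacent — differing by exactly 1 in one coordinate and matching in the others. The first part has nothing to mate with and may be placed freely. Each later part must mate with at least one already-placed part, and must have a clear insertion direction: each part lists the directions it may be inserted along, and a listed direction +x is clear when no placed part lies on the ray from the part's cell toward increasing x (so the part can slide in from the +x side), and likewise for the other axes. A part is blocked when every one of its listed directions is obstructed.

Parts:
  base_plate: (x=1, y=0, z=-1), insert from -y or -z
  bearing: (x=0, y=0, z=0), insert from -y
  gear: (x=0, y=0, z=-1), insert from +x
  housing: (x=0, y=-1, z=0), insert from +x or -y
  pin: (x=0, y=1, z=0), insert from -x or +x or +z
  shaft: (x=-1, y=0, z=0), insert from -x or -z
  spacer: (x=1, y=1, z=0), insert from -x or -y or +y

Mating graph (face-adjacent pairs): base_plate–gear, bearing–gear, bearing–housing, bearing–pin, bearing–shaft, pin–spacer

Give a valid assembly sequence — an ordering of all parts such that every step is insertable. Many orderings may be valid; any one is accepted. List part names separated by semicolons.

1. shaft@(-1, 0, 0) [-x clear] — {shaft}
2. bearing@(0, 0, 0) [-y clear] — {bearing, shaft}
3. gear@(0, 0, -1) [+x clear] — {bearing, gear, shaft}
4. base_plate@(1, 0, -1) [-y clear] — {base_plate, bearing, gear, shaft}
5. pin@(0, 1, 0) [-x clear] — {base_plate, bearing, gear, pin, shaft}
6. spacer@(1, 1, 0) [-y clear] — {base_plate, bearing, gear, pin, shaft, spacer}
7. housing@(0, -1, 0) [+x clear] — {base_plate, bearing, gear, housing, pin, shaft, spacer}

shaft; bearing; gear; base_plate; pin; spacer; housing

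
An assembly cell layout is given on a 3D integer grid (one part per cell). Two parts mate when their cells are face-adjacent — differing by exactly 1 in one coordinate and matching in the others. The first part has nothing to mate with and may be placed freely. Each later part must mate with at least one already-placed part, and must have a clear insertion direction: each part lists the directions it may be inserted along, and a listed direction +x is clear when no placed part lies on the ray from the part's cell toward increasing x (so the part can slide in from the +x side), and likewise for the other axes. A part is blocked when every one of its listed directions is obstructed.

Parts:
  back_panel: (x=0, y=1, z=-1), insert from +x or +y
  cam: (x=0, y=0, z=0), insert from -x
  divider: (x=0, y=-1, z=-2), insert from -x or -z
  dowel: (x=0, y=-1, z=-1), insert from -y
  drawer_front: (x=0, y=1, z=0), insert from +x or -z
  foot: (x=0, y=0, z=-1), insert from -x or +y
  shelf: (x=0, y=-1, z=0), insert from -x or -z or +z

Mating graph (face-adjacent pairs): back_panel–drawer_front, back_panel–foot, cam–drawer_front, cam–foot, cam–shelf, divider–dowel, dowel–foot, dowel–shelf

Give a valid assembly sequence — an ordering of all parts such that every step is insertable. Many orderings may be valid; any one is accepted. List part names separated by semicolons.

dowel; divider; foot; back_panel; cam; drawer_front; shelf

1. dowel@(0, -1, -1) [-y clear] — {dowel}
2. divider@(0, -1, -2) [-x clear] — {divider, dowel}
3. foot@(0, 0, -1) [-x clear] — {divider, dowel, foot}
4. back_panel@(0, 1, -1) [+x clear] — {back_panel, divider, dowel, foot}
5. cam@(0, 0, 0) [-x clear] — {back_panel, cam, divider, dowel, foot}
6. drawer_front@(0, 1, 0) [+x clear] — {back_panel, cam, divider, dowel, drawer_front, foot}
7. shelf@(0, -1, 0) [-x clear] — {back_panel, cam, divider, dowel, drawer_front, foot, shelf}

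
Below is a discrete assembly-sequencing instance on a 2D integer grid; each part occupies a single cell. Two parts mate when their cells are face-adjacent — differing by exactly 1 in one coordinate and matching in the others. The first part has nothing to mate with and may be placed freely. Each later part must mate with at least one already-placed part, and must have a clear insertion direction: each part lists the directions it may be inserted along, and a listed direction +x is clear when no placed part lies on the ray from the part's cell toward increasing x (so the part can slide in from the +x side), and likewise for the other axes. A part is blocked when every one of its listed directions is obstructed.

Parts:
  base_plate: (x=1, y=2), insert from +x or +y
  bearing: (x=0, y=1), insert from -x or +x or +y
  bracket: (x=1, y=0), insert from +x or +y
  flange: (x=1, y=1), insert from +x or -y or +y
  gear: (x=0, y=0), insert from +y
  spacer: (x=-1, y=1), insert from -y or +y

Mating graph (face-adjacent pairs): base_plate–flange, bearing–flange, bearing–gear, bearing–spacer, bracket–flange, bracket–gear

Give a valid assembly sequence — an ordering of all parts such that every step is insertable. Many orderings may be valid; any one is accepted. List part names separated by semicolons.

bracket; gear; bearing; spacer; flange; base_plate

1. bracket@(1, 0) [+x clear] — {bracket}
2. gear@(0, 0) [+y clear] — {bracket, gear}
3. bearing@(0, 1) [-x clear] — {bearing, bracket, gear}
4. spacer@(-1, 1) [-y clear] — {bearing, bracket, gear, spacer}
5. flange@(1, 1) [+x clear] — {bearing, bracket, flange, gear, spacer}
6. base_plate@(1, 2) [+x clear] — {base_plate, bearing, bracket, flange, gear, spacer}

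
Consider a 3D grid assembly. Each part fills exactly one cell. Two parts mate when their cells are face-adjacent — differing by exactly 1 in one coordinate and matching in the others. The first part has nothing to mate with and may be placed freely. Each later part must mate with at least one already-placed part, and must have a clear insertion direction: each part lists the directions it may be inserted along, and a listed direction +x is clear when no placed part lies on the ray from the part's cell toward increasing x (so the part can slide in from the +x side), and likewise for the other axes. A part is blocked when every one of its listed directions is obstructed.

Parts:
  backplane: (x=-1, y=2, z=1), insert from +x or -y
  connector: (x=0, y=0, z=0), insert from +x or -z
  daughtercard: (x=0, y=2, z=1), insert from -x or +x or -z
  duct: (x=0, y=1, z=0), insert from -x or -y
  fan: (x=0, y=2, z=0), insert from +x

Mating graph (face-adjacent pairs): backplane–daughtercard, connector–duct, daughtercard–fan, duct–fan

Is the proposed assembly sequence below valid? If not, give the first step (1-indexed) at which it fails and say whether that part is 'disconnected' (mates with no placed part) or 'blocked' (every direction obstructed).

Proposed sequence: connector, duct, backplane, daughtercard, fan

Invalid at step 3 (disconnected)

1. connector@(0, 0, 0) [+x clear] — {connector}
2. duct@(0, 1, 0) [-x clear] — {connector, duct}
3. backplane@(-1, 2, 1) — no placed neighbour ⇒ disconnected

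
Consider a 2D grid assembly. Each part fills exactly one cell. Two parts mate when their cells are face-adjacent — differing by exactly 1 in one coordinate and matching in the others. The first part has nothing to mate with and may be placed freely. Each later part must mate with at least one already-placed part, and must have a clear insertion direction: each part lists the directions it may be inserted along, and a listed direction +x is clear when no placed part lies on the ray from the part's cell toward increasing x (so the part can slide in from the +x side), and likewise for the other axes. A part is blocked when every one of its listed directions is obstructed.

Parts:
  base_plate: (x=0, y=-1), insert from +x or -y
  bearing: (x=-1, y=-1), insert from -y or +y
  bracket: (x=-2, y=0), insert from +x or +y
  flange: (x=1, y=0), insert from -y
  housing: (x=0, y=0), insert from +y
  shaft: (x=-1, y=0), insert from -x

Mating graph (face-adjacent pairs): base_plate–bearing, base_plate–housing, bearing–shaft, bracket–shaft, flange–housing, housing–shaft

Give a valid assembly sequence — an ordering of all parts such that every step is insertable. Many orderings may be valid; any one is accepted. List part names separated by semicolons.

1. shaft@(-1, 0) [-x clear] — {shaft}
2. bracket@(-2, 0) [+y clear] — {bracket, shaft}
3. bearing@(-1, -1) [-y clear] — {bearing, bracket, shaft}
4. base_plate@(0, -1) [+x clear] — {base_plate, bearing, bracket, shaft}
5. housing@(0, 0) [+y clear] — {base_plate, bearing, bracket, housing, shaft}
6. flange@(1, 0) [-y clear] — {base_plate, bearing, bracket, flange, housing, shaft}

shaft; bracket; bearing; base_plate; housing; flange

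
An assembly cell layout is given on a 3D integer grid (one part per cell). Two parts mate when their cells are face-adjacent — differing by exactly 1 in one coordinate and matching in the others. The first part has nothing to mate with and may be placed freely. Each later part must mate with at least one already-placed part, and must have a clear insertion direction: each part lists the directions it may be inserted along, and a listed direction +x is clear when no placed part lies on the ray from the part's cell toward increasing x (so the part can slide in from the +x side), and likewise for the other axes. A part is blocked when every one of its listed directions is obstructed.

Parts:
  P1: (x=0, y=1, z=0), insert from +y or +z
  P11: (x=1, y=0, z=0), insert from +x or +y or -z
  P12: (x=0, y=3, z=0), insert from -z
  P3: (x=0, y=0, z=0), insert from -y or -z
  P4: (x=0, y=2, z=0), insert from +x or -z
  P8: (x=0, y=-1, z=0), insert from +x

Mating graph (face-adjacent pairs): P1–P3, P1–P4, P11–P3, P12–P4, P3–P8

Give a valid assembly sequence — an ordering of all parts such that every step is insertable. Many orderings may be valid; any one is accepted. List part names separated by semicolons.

1. P4@(0, 2, 0) [+x clear] — {P4}
2. P1@(0, 1, 0) [+z clear] — {P1, P4}
3. P12@(0, 3, 0) [-z clear] — {P1, P12, P4}
4. P3@(0, 0, 0) [-y clear] — {P1, P12, P3, P4}
5. P8@(0, -1, 0) [+x clear] — {P1, P12, P3, P4, P8}
6. P11@(1, 0, 0) [+x clear] — {P1, P11, P12, P3, P4, P8}

P4; P1; P12; P3; P8; P11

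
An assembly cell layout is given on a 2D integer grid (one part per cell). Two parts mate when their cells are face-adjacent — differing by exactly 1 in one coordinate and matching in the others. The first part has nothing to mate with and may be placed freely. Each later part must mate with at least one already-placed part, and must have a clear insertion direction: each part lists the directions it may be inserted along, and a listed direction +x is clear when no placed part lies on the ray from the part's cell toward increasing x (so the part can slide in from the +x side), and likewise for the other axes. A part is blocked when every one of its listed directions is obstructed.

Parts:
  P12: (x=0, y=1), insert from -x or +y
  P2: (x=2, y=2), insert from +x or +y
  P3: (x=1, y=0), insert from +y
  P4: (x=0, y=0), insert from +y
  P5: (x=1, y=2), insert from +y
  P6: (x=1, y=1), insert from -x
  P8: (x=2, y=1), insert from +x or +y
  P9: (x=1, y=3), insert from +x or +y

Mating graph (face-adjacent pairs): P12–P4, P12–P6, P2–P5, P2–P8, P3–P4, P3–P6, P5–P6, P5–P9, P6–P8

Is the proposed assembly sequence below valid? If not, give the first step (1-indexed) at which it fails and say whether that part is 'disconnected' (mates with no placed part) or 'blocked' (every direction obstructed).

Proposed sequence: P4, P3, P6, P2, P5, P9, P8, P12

1. P4@(0, 0) [+y clear] — {P4}
2. P3@(1, 0) [+y clear] — {P3, P4}
3. P6@(1, 1) [-x clear] — {P3, P4, P6}
4. P2@(2, 2) — no placed neighbour ⇒ disconnected

Invalid at step 4 (disconnected)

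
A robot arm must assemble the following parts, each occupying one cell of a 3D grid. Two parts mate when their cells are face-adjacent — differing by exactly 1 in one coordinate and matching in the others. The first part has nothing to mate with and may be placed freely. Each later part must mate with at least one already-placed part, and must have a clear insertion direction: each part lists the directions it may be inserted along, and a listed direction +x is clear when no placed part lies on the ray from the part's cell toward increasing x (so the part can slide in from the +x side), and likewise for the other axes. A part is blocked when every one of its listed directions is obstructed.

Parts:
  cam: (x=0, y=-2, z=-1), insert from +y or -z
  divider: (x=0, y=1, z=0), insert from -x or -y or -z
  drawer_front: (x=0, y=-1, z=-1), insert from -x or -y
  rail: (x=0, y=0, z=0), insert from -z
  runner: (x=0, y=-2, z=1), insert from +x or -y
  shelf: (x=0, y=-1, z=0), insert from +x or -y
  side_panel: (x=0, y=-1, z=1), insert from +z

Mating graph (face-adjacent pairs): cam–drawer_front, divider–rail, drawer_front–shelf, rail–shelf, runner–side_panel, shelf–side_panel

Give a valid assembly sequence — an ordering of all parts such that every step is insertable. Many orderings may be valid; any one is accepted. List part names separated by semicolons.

shelf; rail; side_panel; runner; drawer_front; cam; divider

1. shelf@(0, -1, 0) [+x clear] — {shelf}
2. rail@(0, 0, 0) [-z clear] — {rail, shelf}
3. side_panel@(0, -1, 1) [+z clear] — {rail, shelf, side_panel}
4. runner@(0, -2, 1) [+x clear] — {rail, runner, shelf, side_panel}
5. drawer_front@(0, -1, -1) [-x clear] — {drawer_front, rail, runner, shelf, side_panel}
6. cam@(0, -2, -1) [-z clear] — {cam, drawer_front, rail, runner, shelf, side_panel}
7. divider@(0, 1, 0) [-x clear] — {cam, divider, drawer_front, rail, runner, shelf, side_panel}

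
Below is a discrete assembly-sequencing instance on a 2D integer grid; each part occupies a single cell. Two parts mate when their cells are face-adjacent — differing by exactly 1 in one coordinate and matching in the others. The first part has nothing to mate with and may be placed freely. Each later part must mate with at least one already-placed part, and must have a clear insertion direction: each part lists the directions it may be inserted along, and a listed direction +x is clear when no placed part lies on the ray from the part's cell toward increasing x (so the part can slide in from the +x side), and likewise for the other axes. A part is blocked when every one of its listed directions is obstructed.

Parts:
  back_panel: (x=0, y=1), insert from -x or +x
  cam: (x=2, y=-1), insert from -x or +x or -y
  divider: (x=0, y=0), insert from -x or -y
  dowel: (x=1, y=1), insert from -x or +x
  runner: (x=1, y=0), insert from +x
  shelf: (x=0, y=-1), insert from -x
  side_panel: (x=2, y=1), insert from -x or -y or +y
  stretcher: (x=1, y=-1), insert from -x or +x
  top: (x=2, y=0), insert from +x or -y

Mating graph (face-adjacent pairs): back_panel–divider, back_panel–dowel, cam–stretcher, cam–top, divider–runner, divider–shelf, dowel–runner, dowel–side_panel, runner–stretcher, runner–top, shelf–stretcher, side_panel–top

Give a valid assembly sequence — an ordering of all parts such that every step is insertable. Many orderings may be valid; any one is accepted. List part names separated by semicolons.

divider; back_panel; shelf; runner; dowel; top; side_panel; stretcher; cam

1. divider@(0, 0) [-x clear] — {divider}
2. back_panel@(0, 1) [-x clear] — {back_panel, divider}
3. shelf@(0, -1) [-x clear] — {back_panel, divider, shelf}
4. runner@(1, 0) [+x clear] — {back_panel, divider, runner, shelf}
5. dowel@(1, 1) [+x clear] — {back_panel, divider, dowel, runner, shelf}
6. top@(2, 0) [+x clear] — {back_panel, divider, dowel, runner, shelf, top}
7. side_panel@(2, 1) [+y clear] — {back_panel, divider, dowel, runner, shelf, side_panel, top}
8. stretcher@(1, -1) [+x clear] — {back_panel, divider, dowel, runner, shelf, side_panel, stretcher, top}
9. cam@(2, -1) [+x clear] — {back_panel, cam, divider, dowel, runner, shelf, side_panel, stretcher, top}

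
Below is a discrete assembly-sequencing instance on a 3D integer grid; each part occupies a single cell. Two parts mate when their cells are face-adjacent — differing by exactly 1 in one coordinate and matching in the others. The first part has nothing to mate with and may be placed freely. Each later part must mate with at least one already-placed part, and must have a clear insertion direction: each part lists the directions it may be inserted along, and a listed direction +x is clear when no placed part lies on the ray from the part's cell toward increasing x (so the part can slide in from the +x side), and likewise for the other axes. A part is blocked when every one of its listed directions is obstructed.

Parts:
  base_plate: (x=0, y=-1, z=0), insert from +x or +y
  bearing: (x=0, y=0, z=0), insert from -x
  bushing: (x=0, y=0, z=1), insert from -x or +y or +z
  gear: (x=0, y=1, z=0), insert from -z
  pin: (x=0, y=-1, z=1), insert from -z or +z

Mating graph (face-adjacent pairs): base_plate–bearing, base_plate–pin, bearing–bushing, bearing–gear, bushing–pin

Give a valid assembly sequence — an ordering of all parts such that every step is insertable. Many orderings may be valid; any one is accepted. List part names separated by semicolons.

pin; bushing; bearing; gear; base_plate

1. pin@(0, -1, 1) [-z clear] — {pin}
2. bushing@(0, 0, 1) [-x clear] — {bushing, pin}
3. bearing@(0, 0, 0) [-x clear] — {bearing, bushing, pin}
4. gear@(0, 1, 0) [-z clear] — {bearing, bushing, gear, pin}
5. base_plate@(0, -1, 0) [+x clear] — {base_plate, bearing, bushing, gear, pin}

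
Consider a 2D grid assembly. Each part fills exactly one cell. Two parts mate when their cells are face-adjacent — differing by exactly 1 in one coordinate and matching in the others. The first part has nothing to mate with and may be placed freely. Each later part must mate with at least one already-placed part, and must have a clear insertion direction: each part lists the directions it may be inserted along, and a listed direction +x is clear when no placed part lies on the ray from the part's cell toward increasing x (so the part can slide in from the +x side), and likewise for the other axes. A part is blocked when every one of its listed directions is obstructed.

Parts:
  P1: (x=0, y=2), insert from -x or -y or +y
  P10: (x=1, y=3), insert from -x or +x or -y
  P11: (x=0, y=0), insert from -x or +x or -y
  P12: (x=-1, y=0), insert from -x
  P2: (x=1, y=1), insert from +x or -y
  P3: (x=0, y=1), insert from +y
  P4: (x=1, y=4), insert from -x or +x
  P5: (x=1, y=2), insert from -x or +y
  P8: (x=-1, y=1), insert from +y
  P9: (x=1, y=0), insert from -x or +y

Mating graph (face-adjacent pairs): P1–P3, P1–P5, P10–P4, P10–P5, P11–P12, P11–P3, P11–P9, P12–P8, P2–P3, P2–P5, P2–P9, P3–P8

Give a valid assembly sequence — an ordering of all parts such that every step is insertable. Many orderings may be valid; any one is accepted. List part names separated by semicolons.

P8; P12; P11; P9; P3; P1; P5; P10; P4; P2

1. P8@(-1, 1) [+y clear] — {P8}
2. P12@(-1, 0) [-x clear] — {P12, P8}
3. P11@(0, 0) [+x clear] — {P11, P12, P8}
4. P9@(1, 0) [+y clear] — {P11, P12, P8, P9}
5. P3@(0, 1) [+y clear] — {P11, P12, P3, P8, P9}
6. P1@(0, 2) [-x clear] — {P1, P11, P12, P3, P8, P9}
7. P5@(1, 2) [+y clear] — {P1, P11, P12, P3, P5, P8, P9}
8. P10@(1, 3) [-x clear] — {P1, P10, P11, P12, P3, P5, P8, P9}
9. P4@(1, 4) [-x clear] — {P1, P10, P11, P12, P3, P4, P5, P8, P9}
10. P2@(1, 1) [+x clear] — {P1, P10, P11, P12, P2, P3, P4, P5, P8, P9}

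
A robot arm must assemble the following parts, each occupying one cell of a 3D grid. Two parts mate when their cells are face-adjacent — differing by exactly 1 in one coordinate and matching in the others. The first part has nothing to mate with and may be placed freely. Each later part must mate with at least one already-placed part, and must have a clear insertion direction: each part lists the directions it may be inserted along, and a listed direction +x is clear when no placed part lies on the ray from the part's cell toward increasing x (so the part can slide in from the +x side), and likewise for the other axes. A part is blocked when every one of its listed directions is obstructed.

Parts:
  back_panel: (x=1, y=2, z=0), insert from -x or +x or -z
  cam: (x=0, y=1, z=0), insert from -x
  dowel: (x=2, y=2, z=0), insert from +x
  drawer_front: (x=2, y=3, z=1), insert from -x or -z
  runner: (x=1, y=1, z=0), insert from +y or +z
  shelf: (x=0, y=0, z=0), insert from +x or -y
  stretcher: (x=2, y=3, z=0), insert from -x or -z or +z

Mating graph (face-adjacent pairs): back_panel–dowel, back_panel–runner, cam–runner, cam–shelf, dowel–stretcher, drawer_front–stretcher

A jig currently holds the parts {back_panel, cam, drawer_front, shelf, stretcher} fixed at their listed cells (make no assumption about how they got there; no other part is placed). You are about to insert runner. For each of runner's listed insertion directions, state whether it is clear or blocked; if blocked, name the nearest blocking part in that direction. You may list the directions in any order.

+y: nearest on ray is back_panel@(1, 2, 0) ⇒ blocked
+z: ray from runner(1, 1, 0) has no placed part ⇒ clear

+y: blocked by back_panel; +z: clear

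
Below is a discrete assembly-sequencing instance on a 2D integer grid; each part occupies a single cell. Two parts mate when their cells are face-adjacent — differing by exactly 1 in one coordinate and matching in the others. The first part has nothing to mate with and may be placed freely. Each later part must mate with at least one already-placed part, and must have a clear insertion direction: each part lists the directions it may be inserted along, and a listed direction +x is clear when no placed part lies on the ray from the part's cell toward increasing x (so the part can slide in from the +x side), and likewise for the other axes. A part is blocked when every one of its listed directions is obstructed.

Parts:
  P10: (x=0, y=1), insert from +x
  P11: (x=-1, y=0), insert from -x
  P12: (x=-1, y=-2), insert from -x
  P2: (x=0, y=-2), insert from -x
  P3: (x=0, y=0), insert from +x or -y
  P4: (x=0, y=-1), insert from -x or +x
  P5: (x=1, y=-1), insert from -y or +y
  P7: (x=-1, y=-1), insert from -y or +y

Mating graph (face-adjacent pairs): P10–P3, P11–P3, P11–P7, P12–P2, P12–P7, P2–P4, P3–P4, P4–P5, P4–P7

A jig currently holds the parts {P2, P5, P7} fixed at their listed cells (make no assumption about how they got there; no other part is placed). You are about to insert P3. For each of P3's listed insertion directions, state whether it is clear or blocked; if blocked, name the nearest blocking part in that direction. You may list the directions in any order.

+x: clear; -y: blocked by P2

+x: ray from P3(0, 0) has no placed part ⇒ clear
-y: nearest on ray is P2@(0, -2) ⇒ blocked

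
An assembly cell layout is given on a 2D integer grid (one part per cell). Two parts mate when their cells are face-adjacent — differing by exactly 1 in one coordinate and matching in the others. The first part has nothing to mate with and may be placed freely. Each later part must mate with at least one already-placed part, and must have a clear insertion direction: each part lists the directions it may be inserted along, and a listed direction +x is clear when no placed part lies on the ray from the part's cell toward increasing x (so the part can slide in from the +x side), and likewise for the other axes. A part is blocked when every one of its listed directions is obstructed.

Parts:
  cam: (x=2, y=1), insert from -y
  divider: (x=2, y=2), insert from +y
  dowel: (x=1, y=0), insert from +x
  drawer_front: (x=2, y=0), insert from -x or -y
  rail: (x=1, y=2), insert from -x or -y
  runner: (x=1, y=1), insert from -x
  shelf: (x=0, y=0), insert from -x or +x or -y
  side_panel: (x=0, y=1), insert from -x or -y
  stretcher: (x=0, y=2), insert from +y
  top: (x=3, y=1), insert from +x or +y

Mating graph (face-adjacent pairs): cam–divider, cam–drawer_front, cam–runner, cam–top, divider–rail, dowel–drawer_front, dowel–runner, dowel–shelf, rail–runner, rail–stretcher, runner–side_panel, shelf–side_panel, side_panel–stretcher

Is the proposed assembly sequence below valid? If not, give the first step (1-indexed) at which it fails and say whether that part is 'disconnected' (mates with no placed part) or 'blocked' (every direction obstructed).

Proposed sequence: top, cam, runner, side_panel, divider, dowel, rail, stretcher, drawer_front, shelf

Valid

1. top@(3, 1) [+x clear] — {top}
2. cam@(2, 1) [-y clear] — {cam, top}
3. runner@(1, 1) [-x clear] — {cam, runner, top}
4. side_panel@(0, 1) [-x clear] — {cam, runner, side_panel, top}
5. divider@(2, 2) [+y clear] — {cam, divider, runner, side_panel, top}
6. dowel@(1, 0) [+x clear] — {cam, divider, dowel, runner, side_panel, top}
7. rail@(1, 2) [-x clear] — {cam, divider, dowel, rail, runner, side_panel, top}
8. stretcher@(0, 2) [+y clear] — {cam, divider, dowel, rail, runner, side_panel, stretcher, top}
9. drawer_front@(2, 0) [-y clear] — {cam, divider, dowel, drawer_front, rail, runner, side_panel, stretcher, top}
10. shelf@(0, 0) [-x clear] — {cam, divider, dowel, drawer_front, rail, runner, shelf, side_panel, stretcher, top}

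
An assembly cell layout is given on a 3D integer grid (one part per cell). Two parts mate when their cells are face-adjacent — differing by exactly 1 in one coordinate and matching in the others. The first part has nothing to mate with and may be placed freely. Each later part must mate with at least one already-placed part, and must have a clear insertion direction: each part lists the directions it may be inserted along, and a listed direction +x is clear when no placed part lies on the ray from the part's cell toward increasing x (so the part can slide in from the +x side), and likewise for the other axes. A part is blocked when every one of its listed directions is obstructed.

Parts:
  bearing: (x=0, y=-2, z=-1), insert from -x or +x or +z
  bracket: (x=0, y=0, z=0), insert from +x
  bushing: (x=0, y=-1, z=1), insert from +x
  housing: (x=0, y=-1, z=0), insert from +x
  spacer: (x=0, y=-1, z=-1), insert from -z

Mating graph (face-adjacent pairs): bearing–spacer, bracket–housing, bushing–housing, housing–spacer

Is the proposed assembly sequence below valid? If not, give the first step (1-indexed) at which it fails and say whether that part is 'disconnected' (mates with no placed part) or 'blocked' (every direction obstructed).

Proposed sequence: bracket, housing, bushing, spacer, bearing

Valid

1. bracket@(0, 0, 0) [+x clear] — {bracket}
2. housing@(0, -1, 0) [+x clear] — {bracket, housing}
3. bushing@(0, -1, 1) [+x clear] — {bracket, bushing, housing}
4. spacer@(0, -1, -1) [-z clear] — {bracket, bushing, housing, spacer}
5. bearing@(0, -2, -1) [-x clear] — {bearing, bracket, bushing, housing, spacer}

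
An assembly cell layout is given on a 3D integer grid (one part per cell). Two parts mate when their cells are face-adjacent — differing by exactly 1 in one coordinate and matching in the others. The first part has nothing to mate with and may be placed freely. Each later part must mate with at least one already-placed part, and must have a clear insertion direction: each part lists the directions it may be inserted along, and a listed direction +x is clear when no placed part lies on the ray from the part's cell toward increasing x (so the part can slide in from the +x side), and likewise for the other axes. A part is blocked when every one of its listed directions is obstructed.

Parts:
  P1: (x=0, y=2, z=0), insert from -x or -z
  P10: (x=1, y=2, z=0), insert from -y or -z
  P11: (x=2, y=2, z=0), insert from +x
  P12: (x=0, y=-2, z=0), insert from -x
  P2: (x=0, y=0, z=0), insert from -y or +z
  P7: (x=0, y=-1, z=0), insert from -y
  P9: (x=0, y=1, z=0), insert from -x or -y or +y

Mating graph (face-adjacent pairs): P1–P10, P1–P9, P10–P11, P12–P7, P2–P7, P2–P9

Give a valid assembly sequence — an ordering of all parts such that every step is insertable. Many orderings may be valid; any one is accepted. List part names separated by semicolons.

1. P1@(0, 2, 0) [-x clear] — {P1}
2. P9@(0, 1, 0) [-x clear] — {P1, P9}
3. P10@(1, 2, 0) [-y clear] — {P1, P10, P9}
4. P11@(2, 2, 0) [+x clear] — {P1, P10, P11, P9}
5. P2@(0, 0, 0) [-y clear] — {P1, P10, P11, P2, P9}
6. P7@(0, -1, 0) [-y clear] — {P1, P10, P11, P2, P7, P9}
7. P12@(0, -2, 0) [-x clear] — {P1, P10, P11, P12, P2, P7, P9}

P1; P9; P10; P11; P2; P7; P12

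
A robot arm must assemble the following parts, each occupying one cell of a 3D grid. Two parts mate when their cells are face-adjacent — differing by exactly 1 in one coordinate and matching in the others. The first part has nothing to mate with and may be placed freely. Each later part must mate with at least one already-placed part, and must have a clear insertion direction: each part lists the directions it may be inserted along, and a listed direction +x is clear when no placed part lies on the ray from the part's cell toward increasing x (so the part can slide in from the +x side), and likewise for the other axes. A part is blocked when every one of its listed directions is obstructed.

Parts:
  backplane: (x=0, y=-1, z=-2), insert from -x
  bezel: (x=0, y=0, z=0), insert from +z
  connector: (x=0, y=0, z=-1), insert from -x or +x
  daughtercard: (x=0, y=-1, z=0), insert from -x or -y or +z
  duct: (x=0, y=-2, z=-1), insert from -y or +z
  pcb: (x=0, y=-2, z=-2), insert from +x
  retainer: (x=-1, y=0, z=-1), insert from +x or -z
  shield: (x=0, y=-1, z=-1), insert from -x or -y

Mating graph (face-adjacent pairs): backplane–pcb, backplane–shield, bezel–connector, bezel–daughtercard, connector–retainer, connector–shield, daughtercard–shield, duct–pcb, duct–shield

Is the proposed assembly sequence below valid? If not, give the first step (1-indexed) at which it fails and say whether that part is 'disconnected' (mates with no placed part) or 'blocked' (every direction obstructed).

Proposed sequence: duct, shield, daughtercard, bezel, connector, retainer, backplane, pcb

Valid

1. duct@(0, -2, -1) [-y clear] — {duct}
2. shield@(0, -1, -1) [-x clear] — {duct, shield}
3. daughtercard@(0, -1, 0) [-x clear] — {daughtercard, duct, shield}
4. bezel@(0, 0, 0) [+z clear] — {bezel, daughtercard, duct, shield}
5. connector@(0, 0, -1) [-x clear] — {bezel, connector, daughtercard, duct, shield}
6. retainer@(-1, 0, -1) [-z clear] — {bezel, connector, daughtercard, duct, retainer, shield}
7. backplane@(0, -1, -2) [-x clear] — {backplane, bezel, connector, daughtercard, duct, retainer, shield}
8. pcb@(0, -2, -2) [+x clear] — {backplane, bezel, connector, daughtercard, duct, pcb, retainer, shield}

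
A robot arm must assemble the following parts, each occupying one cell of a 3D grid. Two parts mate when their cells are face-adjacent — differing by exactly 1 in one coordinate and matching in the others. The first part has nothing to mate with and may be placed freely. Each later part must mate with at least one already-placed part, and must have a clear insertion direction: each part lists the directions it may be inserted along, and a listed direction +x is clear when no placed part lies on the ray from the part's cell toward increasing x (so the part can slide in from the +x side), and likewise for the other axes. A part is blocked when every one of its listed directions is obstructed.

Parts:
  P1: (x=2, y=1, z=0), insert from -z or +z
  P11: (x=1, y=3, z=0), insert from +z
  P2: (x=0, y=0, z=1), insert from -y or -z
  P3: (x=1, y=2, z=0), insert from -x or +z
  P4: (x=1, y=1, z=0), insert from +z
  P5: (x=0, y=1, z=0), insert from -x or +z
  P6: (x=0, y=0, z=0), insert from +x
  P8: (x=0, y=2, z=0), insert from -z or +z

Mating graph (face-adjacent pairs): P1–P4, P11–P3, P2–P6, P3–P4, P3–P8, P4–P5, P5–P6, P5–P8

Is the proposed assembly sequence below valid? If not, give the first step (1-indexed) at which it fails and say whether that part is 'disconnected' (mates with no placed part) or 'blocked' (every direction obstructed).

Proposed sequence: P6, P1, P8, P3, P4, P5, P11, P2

Invalid at step 2 (disconnected)

1. P6@(0, 0, 0) [+x clear] — {P6}
2. P1@(2, 1, 0) — no placed neighbour ⇒ disconnected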